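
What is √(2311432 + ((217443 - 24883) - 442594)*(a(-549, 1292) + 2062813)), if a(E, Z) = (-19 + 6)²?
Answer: 2*I*√128953332489 ≈ 7.182e+5*I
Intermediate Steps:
a(E, Z) = 169 (a(E, Z) = (-13)² = 169)
√(2311432 + ((217443 - 24883) - 442594)*(a(-549, 1292) + 2062813)) = √(2311432 + ((217443 - 24883) - 442594)*(169 + 2062813)) = √(2311432 + (192560 - 442594)*2062982) = √(2311432 - 250034*2062982) = √(2311432 - 515815641388) = √(-515813329956) = 2*I*√128953332489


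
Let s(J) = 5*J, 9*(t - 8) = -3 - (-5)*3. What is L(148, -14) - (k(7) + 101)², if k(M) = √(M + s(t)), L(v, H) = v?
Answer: 148 - (303 + √483)²/9 ≈ -11586.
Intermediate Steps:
t = 28/3 (t = 8 + (-3 - (-5)*3)/9 = 8 + (-3 - 1*(-15))/9 = 8 + (-3 + 15)/9 = 8 + (⅑)*12 = 8 + 4/3 = 28/3 ≈ 9.3333)
k(M) = √(140/3 + M) (k(M) = √(M + 5*(28/3)) = √(M + 140/3) = √(140/3 + M))
L(148, -14) - (k(7) + 101)² = 148 - (√(420 + 9*7)/3 + 101)² = 148 - (√(420 + 63)/3 + 101)² = 148 - (√483/3 + 101)² = 148 - (101 + √483/3)²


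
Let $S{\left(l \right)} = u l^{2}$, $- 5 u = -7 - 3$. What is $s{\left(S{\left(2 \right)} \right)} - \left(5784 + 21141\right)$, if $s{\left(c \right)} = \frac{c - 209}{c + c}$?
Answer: $- \frac{431001}{16} \approx -26938.0$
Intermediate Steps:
$u = 2$ ($u = - \frac{-7 - 3}{5} = \left(- \frac{1}{5}\right) \left(-10\right) = 2$)
$S{\left(l \right)} = 2 l^{2}$
$s{\left(c \right)} = \frac{-209 + c}{2 c}$
$s{\left(S{\left(2 \right)} \right)} - \left(5784 + 21141\right) = \frac{-209 + 2 \cdot 2^{2}}{2 \cdot 2 \cdot 2^{2}} - \left(5784 + 21141\right) = \frac{-209 + 2 \cdot 4}{2 \cdot 2 \cdot 4} - 26925 = \frac{-209 + 8}{2 \cdot 8} - 26925 = \frac{1}{2} \cdot \frac{1}{8} \left(-201\right) - 26925 = - \frac{201}{16} - 26925 = - \frac{431001}{16}$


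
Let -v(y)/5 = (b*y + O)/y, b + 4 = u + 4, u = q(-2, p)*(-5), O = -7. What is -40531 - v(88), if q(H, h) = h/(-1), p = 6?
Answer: -3553563/88 ≈ -40381.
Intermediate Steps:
q(H, h) = -h (q(H, h) = h*(-1) = -h)
u = 30 (u = -1*6*(-5) = -6*(-5) = 30)
b = 30 (b = -4 + (30 + 4) = -4 + 34 = 30)
v(y) = -5*(-7 + 30*y)/y (v(y) = -5*(30*y - 7)/y = -5*(-7 + 30*y)/y)
-40531 - v(88) = -40531 - (-150 + 35/88) = -40531 - 1*(-13165/88) = -40531 + 13165/88 = -3553563/88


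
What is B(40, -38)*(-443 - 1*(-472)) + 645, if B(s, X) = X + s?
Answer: 703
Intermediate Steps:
B(40, -38)*(-443 - 1*(-472)) + 645 = (-38 + 40)*(-443 - 1*(-472)) + 645 = 2*(-443 + 472) + 645 = 2*29 + 645 = 58 + 645 = 703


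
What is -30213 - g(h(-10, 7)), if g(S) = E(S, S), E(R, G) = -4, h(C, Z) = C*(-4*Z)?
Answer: -30209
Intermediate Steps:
h(C, Z) = -4*C*Z
g(S) = -4
-30213 - g(h(-10, 7)) = -30213 - 1*(-4) = -30213 + 4 = -30209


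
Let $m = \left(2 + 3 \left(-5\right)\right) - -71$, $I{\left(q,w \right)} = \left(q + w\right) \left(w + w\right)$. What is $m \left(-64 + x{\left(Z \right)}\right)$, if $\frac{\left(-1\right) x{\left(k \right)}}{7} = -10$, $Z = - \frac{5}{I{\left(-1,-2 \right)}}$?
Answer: $348$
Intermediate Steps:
$I{\left(q,w \right)} = 2 w \left(q + w\right)$ ($I{\left(q,w \right)} = \left(q + w\right) 2 w = 2 w \left(q + w\right)$)
$Z = - \frac{5}{12}$ ($Z = - \frac{5}{2 \left(-2\right) \left(-1 - 2\right)} = - \frac{5}{2 \left(-2\right) \left(-3\right)} = - \frac{5}{12} \approx -0.41667$)
$x{\left(k \right)} = 70$ ($x{\left(k \right)} = \left(-7\right) \left(-10\right) = 70$)
$m = 58$ ($m = \left(2 - 15\right) + 71 = -13 + 71 = 58$)
$m \left(-64 + x{\left(Z \right)}\right) = 58 \left(-64 + 70\right) = 58 \cdot 6 = 348$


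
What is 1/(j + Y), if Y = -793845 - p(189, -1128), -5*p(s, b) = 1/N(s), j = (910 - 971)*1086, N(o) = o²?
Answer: -178605/153616553054 ≈ -1.1627e-6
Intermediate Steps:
j = -66246 (j = -61*1086 = -66246)
p(s, b) = -1/(5*s²)
Y = -141784686224/178605 (Y = -793845 - (-1)/(5*189²) = -793845 - (-1)/(5*35721) = -793845 - 1*(-1/178605) = -793845 + 1/178605 = -141784686224/178605 ≈ -7.9385e+5)
1/(j + Y) = 1/(-66246 - 141784686224/178605) = 1/(-153616553054/178605) = -178605/153616553054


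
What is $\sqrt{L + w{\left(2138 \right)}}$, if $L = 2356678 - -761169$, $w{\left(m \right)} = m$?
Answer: $33 \sqrt{2865} \approx 1766.3$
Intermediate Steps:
$L = 3117847$ ($L = 2356678 + 761169 = 3117847$)
$\sqrt{L + w{\left(2138 \right)}} = \sqrt{3117847 + 2138} = \sqrt{3119985} = 33 \sqrt{2865}$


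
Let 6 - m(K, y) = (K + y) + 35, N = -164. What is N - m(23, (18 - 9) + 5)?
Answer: -98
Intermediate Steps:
m(K, y) = -29 - K - y (m(K, y) = 6 - ((K + y) + 35) = 6 - (35 + K + y) = 6 + (-35 - K - y) = -29 - K - y)
N - m(23, (18 - 9) + 5) = -164 - (-29 - 1*23 - ((18 - 9) + 5)) = -164 - (-29 - 23 - (9 + 5)) = -164 - (-29 - 23 - 1*14) = -164 - (-29 - 23 - 14) = -164 - 1*(-66) = -164 + 66 = -98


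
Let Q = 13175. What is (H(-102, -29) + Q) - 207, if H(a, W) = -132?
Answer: 12836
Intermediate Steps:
(H(-102, -29) + Q) - 207 = (-132 + 13175) - 207 = 13043 - 207 = 12836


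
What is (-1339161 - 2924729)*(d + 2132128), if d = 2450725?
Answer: -19540781078170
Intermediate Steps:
(-1339161 - 2924729)*(d + 2132128) = (-1339161 - 2924729)*(2450725 + 2132128) = -4263890*4582853 = -19540781078170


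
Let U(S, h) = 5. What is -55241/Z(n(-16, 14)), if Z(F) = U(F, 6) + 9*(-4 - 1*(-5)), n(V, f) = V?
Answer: -55241/14 ≈ -3945.8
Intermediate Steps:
Z(F) = 14 (Z(F) = 5 + 9*(-4 - 1*(-5)) = 5 + 9*(-4 + 5) = 5 + 9*1 = 5 + 9 = 14)
-55241/Z(n(-16, 14)) = -55241/14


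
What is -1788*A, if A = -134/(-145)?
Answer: -239592/145 ≈ -1652.4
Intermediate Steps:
A = 134/145 (A = -134*(-1/145) = 134/145 ≈ 0.92414)
-1788*A = -1788*134/145 = -239592/145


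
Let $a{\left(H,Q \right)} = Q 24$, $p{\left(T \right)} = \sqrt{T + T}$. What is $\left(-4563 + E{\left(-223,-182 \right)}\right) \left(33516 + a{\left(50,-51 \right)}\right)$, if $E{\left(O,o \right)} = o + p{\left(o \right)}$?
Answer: $-153225540 + 64584 i \sqrt{91} \approx -1.5323 \cdot 10^{8} + 6.1609 \cdot 10^{5} i$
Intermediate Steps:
$p{\left(T \right)} = \sqrt{2} \sqrt{T}$ ($p{\left(T \right)} = \sqrt{2 T} = \sqrt{2} \sqrt{T}$)
$E{\left(O,o \right)} = o + \sqrt{2} \sqrt{o}$
$a{\left(H,Q \right)} = 24 Q$
$\left(-4563 + E{\left(-223,-182 \right)}\right) \left(33516 + a{\left(50,-51 \right)}\right) = \left(-4563 - \left(182 - \sqrt{2} \sqrt{-182}\right)\right) \left(33516 + 24 \left(-51\right)\right) = \left(-4563 - \left(182 - \sqrt{2} i \sqrt{182}\right)\right) \left(33516 - 1224\right) = \left(-4563 - \left(182 - 2 i \sqrt{91}\right)\right) 32292 = \left(-4745 + 2 i \sqrt{91}\right) 32292 = -153225540 + 64584 i \sqrt{91}$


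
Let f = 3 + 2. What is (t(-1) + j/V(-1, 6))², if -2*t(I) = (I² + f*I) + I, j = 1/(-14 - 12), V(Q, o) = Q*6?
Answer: 152881/24336 ≈ 6.2821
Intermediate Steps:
V(Q, o) = 6*Q
f = 5
j = -1/26 (j = 1/(-26) = -1/26 ≈ -0.038462)
t(I) = -3*I - I²/2 (t(I) = -((I² + 5*I) + I)/2 = -(I² + 6*I)/2 = -3*I - I²/2)
(t(-1) + j/V(-1, 6))² = (-½*(-1)*(6 - 1) - 1/(26*(6*(-1))))² = (-½*(-1)*5 - 1/26/(-6))² = (5/2 - 1/26*(-⅙))² = (5/2 + 1/156)² = (391/156)² = 152881/24336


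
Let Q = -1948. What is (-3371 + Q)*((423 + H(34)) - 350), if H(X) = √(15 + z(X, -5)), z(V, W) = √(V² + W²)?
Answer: -388287 - 5319*√(15 + √1181) ≈ -4.2566e+5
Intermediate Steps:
H(X) = √(15 + √(25 + X²)) (H(X) = √(15 + √(X² + (-5)²)) = √(15 + √(X² + 25)) = √(15 + √(25 + X²)))
(-3371 + Q)*((423 + H(34)) - 350) = (-3371 - 1948)*((423 + √(15 + √(25 + 34²))) - 350) = -5319*((423 + √(15 + √(25 + 1156))) - 350) = -5319*((423 + √(15 + √1181)) - 350) = -5319*(73 + √(15 + √1181)) = -388287 - 5319*√(15 + √1181)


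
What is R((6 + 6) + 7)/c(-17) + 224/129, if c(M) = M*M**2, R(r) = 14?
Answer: 1098706/633777 ≈ 1.7336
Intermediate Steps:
c(M) = M**3
R((6 + 6) + 7)/c(-17) + 224/129 = 14/((-17)**3) + 224/129 = 14/(-4913) + 224*(1/129) = 14*(-1/4913) + 224/129 = -14/4913 + 224/129 = 1098706/633777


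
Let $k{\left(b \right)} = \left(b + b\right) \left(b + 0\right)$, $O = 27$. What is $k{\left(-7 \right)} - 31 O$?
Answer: $-739$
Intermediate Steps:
$k{\left(b \right)} = 2 b^{2}$ ($k{\left(b \right)} = 2 b b = 2 b^{2}$)
$k{\left(-7 \right)} - 31 O = 2 \left(-7\right)^{2} - 837 = 2 \cdot 49 - 837 = 98 - 837 = -739$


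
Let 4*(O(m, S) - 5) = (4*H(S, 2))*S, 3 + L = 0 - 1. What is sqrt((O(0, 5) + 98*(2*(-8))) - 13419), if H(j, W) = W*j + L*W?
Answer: 2*I*sqrt(3743) ≈ 122.36*I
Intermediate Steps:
L = -4 (L = -3 + (0 - 1) = -3 - 1 = -4)
H(j, W) = -4*W + W*j (H(j, W) = W*j - 4*W = -4*W + W*j)
O(m, S) = 5 + S*(-32 + 8*S)/4 (O(m, S) = 5 + ((4*(2*(-4 + S)))*S)/4 = 5 + ((4*(-8 + 2*S))*S)/4 = 5 + ((-32 + 8*S)*S)/4 = 5 + (S*(-32 + 8*S))/4 = 5 + S*(-32 + 8*S)/4)
sqrt((O(0, 5) + 98*(2*(-8))) - 13419) = sqrt(((5 + 2*5*(-4 + 5)) + 98*(2*(-8))) - 13419) = sqrt(((5 + 2*5*1) + 98*(-16)) - 13419) = sqrt(((5 + 10) - 1568) - 13419) = sqrt((15 - 1568) - 13419) = sqrt(-1553 - 13419) = sqrt(-14972) = 2*I*sqrt(3743)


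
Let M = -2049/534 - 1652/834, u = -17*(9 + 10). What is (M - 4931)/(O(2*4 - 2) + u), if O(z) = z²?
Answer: 366440245/21302862 ≈ 17.201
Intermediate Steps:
u = -323 (u = -17*19 = -323)
M = -431839/74226 (M = -2049*1/534 - 1652*1/834 = -683/178 - 826/417 = -431839/74226 ≈ -5.8179)
(M - 4931)/(O(2*4 - 2) + u) = (-431839/74226 - 4931)/((2*4 - 2)² - 323) = -366440245/(74226*((8 - 2)² - 323)) = -366440245/(74226*(6² - 323)) = -366440245/(74226*(36 - 323)) = -366440245/74226/(-287) = -366440245/74226*(-1/287) = 366440245/21302862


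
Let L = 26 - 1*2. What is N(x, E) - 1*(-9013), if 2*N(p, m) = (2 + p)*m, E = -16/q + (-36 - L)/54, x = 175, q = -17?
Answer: 458896/51 ≈ 8998.0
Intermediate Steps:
L = 24 (L = 26 - 2 = 24)
E = -26/153 (E = -16/(-17) + (-36 - 1*24)/54 = -16*(-1/17) + (-36 - 24)*(1/54) = 16/17 - 60*1/54 = 16/17 - 10/9 = -26/153 ≈ -0.16993)
N(p, m) = m*(2 + p)/2 (N(p, m) = ((2 + p)*m)/2 = (m*(2 + p))/2 = m*(2 + p)/2)
N(x, E) - 1*(-9013) = (½)*(-26/153)*(2 + 175) - 1*(-9013) = (½)*(-26/153)*177 + 9013 = -767/51 + 9013 = 458896/51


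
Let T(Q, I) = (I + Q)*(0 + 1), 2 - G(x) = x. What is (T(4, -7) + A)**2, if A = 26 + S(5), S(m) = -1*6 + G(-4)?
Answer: 529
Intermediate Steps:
G(x) = 2 - x
S(m) = 0 (S(m) = -1*6 + (2 - 1*(-4)) = -6 + (2 + 4) = -6 + 6 = 0)
T(Q, I) = I + Q (T(Q, I) = (I + Q)*1 = I + Q)
A = 26 (A = 26 + 0 = 26)
(T(4, -7) + A)**2 = ((-7 + 4) + 26)**2 = (-3 + 26)**2 = 23**2 = 529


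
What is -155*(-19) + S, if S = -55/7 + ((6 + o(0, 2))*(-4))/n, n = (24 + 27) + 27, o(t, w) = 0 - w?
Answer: 801784/273 ≈ 2936.9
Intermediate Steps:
o(t, w) = -w
n = 78 (n = 51 + 27 = 78)
S = -2201/273 (S = -55/7 + ((6 - 1*2)*(-4))/78 = -55*⅐ + ((6 - 2)*(-4))*(1/78) = -55/7 + (4*(-4))*(1/78) = -55/7 - 16*1/78 = -55/7 - 8/39 = -2201/273 ≈ -8.0623)
-155*(-19) + S = -155*(-19) - 2201/273 = 2945 - 2201/273 = 801784/273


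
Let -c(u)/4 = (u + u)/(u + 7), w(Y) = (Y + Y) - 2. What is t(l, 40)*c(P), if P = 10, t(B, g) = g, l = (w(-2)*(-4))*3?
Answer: -3200/17 ≈ -188.24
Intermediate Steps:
w(Y) = -2 + 2*Y (w(Y) = 2*Y - 2 = -2 + 2*Y)
l = 72 (l = ((-2 + 2*(-2))*(-4))*3 = ((-2 - 4)*(-4))*3 = -6*(-4)*3 = 24*3 = 72)
c(u) = -8*u/(7 + u) (c(u) = -4*(u + u)/(u + 7) = -4*2*u/(7 + u) = -8*u/(7 + u))
t(l, 40)*c(P) = 40*(-8*10/(7 + 10)) = 40*(-8*10/17) = 40*(-8*10*1/17) = 40*(-80/17) = -3200/17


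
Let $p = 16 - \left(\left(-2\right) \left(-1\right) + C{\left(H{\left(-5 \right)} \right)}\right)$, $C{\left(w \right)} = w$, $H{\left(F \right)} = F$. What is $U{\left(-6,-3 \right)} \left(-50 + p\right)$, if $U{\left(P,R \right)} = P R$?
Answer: $-558$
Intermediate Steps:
$p = 19$ ($p = 16 - \left(\left(-2\right) \left(-1\right) - 5\right) = 16 - \left(2 - 5\right) = 16 - -3 = 16 + 3 = 19$)
$U{\left(-6,-3 \right)} \left(-50 + p\right) = \left(-6\right) \left(-3\right) \left(-50 + 19\right) = 18 \left(-31\right) = -558$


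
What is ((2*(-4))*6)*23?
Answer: -1104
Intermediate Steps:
((2*(-4))*6)*23 = -8*6*23 = -48*23 = -1104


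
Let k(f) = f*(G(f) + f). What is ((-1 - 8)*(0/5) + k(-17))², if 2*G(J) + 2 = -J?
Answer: 104329/4 ≈ 26082.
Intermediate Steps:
G(J) = -1 - J/2 (G(J) = -1 + (-J)/2 = -1 - J/2)
k(f) = f*(-1 + f/2) (k(f) = f*((-1 - f/2) + f) = f*(-1 + f/2))
((-1 - 8)*(0/5) + k(-17))² = ((-1 - 8)*(0/5) + (½)*(-17)*(-2 - 17))² = (-0/5 + (½)*(-17)*(-19))² = (-9*0 + 323/2)² = (0 + 323/2)² = (323/2)² = 104329/4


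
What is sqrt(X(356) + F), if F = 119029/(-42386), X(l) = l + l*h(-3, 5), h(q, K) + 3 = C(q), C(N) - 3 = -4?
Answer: I*sqrt(1923785122922)/42386 ≈ 32.723*I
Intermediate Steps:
C(N) = -1 (C(N) = 3 - 4 = -1)
h(q, K) = -4 (h(q, K) = -3 - 1 = -4)
X(l) = -3*l (X(l) = l + l*(-4) = l - 4*l = -3*l)
F = -119029/42386 (F = 119029*(-1/42386) = -119029/42386 ≈ -2.8082)
sqrt(X(356) + F) = sqrt(-3*356 - 119029/42386) = sqrt(-1068 - 119029/42386) = sqrt(-45387277/42386) = I*sqrt(1923785122922)/42386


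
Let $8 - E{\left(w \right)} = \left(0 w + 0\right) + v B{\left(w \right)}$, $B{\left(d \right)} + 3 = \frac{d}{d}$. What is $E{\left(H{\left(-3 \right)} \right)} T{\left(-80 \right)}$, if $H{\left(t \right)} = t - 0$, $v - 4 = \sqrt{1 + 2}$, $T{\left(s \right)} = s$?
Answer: $-1280 - 160 \sqrt{3} \approx -1557.1$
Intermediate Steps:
$v = 4 + \sqrt{3}$ ($v = 4 + \sqrt{1 + 2} = 4 + \sqrt{3} \approx 5.732$)
$B{\left(d \right)} = -2$ ($B{\left(d \right)} = -3 + \frac{d}{d} = -3 + 1 = -2$)
$H{\left(t \right)} = t$ ($H{\left(t \right)} = t + 0 = t$)
$E{\left(w \right)} = 16 + 2 \sqrt{3}$ ($E{\left(w \right)} = 8 - \left(\left(0 w + 0\right) + \left(4 + \sqrt{3}\right) \left(-2\right)\right) = 8 - \left(\left(0 + 0\right) - \left(8 + 2 \sqrt{3}\right)\right) = 8 - \left(0 - \left(8 + 2 \sqrt{3}\right)\right) = 8 - \left(-8 - 2 \sqrt{3}\right) = 8 + \left(8 + 2 \sqrt{3}\right) = 16 + 2 \sqrt{3}$)
$E{\left(H{\left(-3 \right)} \right)} T{\left(-80 \right)} = \left(16 + 2 \sqrt{3}\right) \left(-80\right) = -1280 - 160 \sqrt{3}$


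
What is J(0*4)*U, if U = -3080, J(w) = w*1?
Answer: 0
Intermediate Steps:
J(w) = w
J(0*4)*U = (0*4)*(-3080) = 0*(-3080) = 0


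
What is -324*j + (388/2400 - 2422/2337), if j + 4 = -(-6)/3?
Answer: 100822121/155800 ≈ 647.13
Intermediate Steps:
j = -2 (j = -4 - (-6)/3 = -4 - 2*(-1) = -4 + 2 = -2)
-324*j + (388/2400 - 2422/2337) = -324*(-2) + (388/2400 - 2422/2337) = 648 + (388*(1/2400) - 2422*1/2337) = 648 + (97/600 - 2422/2337) = 648 - 136279/155800 = 100822121/155800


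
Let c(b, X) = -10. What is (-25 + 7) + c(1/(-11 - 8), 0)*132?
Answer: -1338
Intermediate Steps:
(-25 + 7) + c(1/(-11 - 8), 0)*132 = (-25 + 7) - 10*132 = -18 - 1320 = -1338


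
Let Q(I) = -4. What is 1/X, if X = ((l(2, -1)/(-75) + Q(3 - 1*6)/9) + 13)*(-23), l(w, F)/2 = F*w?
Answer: -225/65251 ≈ -0.0034482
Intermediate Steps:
l(w, F) = 2*F*w (l(w, F) = 2*(F*w) = 2*F*w)
X = -65251/225 (X = (((2*(-1)*2)/(-75) - 4/9) + 13)*(-23) = ((-4*(-1/75) - 4*⅑) + 13)*(-23) = ((4/75 - 4/9) + 13)*(-23) = (-88/225 + 13)*(-23) = (2837/225)*(-23) = -65251/225 ≈ -290.00)
1/X = 1/(-65251/225) = -225/65251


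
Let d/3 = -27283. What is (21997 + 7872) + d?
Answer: -51980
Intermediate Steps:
d = -81849 (d = 3*(-27283) = -81849)
(21997 + 7872) + d = (21997 + 7872) - 81849 = 29869 - 81849 = -51980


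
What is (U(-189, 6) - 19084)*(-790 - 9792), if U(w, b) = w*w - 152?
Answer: -174444270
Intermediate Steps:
U(w, b) = -152 + w**2 (U(w, b) = w**2 - 152 = -152 + w**2)
(U(-189, 6) - 19084)*(-790 - 9792) = ((-152 + (-189)**2) - 19084)*(-790 - 9792) = ((-152 + 35721) - 19084)*(-10582) = (35569 - 19084)*(-10582) = 16485*(-10582) = -174444270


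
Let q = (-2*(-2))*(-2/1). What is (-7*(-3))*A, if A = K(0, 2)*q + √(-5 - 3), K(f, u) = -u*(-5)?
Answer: -1680 + 42*I*√2 ≈ -1680.0 + 59.397*I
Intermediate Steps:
K(f, u) = 5*u
q = -8 (q = 4*(-2*1) = 4*(-2) = -8)
A = -80 + 2*I*√2 (A = (5*2)*(-8) + √(-5 - 3) = 10*(-8) + √(-8) = -80 + 2*I*√2 ≈ -80.0 + 2.8284*I)
(-7*(-3))*A = (-7*(-3))*(-80 + 2*I*√2) = 21*(-80 + 2*I*√2) = -1680 + 42*I*√2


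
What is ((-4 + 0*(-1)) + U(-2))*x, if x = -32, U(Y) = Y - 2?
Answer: 256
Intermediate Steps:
U(Y) = -2 + Y
((-4 + 0*(-1)) + U(-2))*x = ((-4 + 0*(-1)) + (-2 - 2))*(-32) = ((-4 + 0) - 4)*(-32) = (-4 - 4)*(-32) = -8*(-32) = 256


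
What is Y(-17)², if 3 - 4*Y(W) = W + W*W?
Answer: 72361/16 ≈ 4522.6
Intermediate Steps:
Y(W) = ¾ - W/4 - W²/4 (Y(W) = ¾ - (W + W*W)/4 = ¾ - (W + W²)/4 = ¾ + (-W/4 - W²/4) = ¾ - W/4 - W²/4)
Y(-17)² = (¾ - ¼*(-17) - ¼*(-17)²)² = (¾ + 17/4 - ¼*289)² = (¾ + 17/4 - 289/4)² = (-269/4)² = 72361/16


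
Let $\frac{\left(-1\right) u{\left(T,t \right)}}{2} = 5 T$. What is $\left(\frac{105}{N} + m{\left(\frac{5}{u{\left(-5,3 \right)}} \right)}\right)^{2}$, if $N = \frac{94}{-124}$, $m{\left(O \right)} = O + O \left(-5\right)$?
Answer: $\frac{1065630736}{55225} \approx 19296.0$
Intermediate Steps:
$u{\left(T,t \right)} = - 10 T$ ($u{\left(T,t \right)} = - 2 \cdot 5 T = - 10 T$)
$m{\left(O \right)} = - 4 O$ ($m{\left(O \right)} = O - 5 O = - 4 O$)
$N = - \frac{47}{62}$ ($N = 94 \left(- \frac{1}{124}\right) = - \frac{47}{62} \approx -0.75806$)
$\left(\frac{105}{N} + m{\left(\frac{5}{u{\left(-5,3 \right)}} \right)}\right)^{2} = \left(\frac{105}{- \frac{47}{62}} - 4 \frac{5}{\left(-10\right) \left(-5\right)}\right)^{2} = \left(105 \left(- \frac{62}{47}\right) - 4 \cdot \frac{5}{50}\right)^{2} = \left(- \frac{6510}{47} - 4 \cdot 5 \cdot \frac{1}{50}\right)^{2} = \left(- \frac{6510}{47} - \frac{2}{5}\right)^{2} = \left(- \frac{32644}{235}\right)^{2} = \frac{1065630736}{55225}$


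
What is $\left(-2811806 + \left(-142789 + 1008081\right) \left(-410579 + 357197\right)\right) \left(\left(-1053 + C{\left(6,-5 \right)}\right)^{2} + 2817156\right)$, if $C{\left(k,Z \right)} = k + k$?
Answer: $-180194598700165950$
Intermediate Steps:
$C{\left(k,Z \right)} = 2 k$
$\left(-2811806 + \left(-142789 + 1008081\right) \left(-410579 + 357197\right)\right) \left(\left(-1053 + C{\left(6,-5 \right)}\right)^{2} + 2817156\right) = \left(-2811806 + \left(-142789 + 1008081\right) \left(-410579 + 357197\right)\right) \left(\left(-1053 + 2 \cdot 6\right)^{2} + 2817156\right) = \left(-2811806 + 865292 \left(-53382\right)\right) \left(\left(-1053 + 12\right)^{2} + 2817156\right) = \left(-2811806 - 46191017544\right) \left(\left(-1041\right)^{2} + 2817156\right) = - 46193829350 \left(1083681 + 2817156\right) = \left(-46193829350\right) 3900837 = -180194598700165950$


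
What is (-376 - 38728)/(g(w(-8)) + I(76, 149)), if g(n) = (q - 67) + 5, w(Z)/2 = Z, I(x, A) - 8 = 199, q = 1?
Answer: -19552/73 ≈ -267.84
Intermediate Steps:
I(x, A) = 207 (I(x, A) = 8 + 199 = 207)
w(Z) = 2*Z
g(n) = -61 (g(n) = (1 - 67) + 5 = -66 + 5 = -61)
(-376 - 38728)/(g(w(-8)) + I(76, 149)) = (-376 - 38728)/(-61 + 207) = -39104/146 = -39104*1/146 = -19552/73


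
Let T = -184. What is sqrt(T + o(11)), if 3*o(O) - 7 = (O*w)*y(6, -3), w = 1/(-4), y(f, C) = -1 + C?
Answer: I*sqrt(178) ≈ 13.342*I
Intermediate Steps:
w = -1/4 ≈ -0.25000
o(O) = 7/3 + O/3 (o(O) = 7/3 + ((O*(-1/4))*(-1 - 3))/3 = 7/3 + (-O/4*(-4))/3 = 7/3 + O/3)
sqrt(T + o(11)) = sqrt(-184 + (7/3 + (1/3)*11)) = sqrt(-184 + (7/3 + 11/3)) = sqrt(-184 + 6) = sqrt(-178) = I*sqrt(178)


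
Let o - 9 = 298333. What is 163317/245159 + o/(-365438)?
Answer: -6729494266/44795207321 ≈ -0.15023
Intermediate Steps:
o = 298342 (o = 9 + 298333 = 298342)
163317/245159 + o/(-365438) = 163317/245159 + 298342/(-365438) = 163317*(1/245159) + 298342*(-1/365438) = 163317/245159 - 149171/182719 = -6729494266/44795207321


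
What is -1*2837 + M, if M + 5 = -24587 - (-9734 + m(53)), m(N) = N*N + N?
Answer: -20557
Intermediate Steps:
m(N) = N + N² (m(N) = N² + N = N + N²)
M = -17720 (M = -5 + (-24587 - (-9734 + 53*(1 + 53))) = -5 + (-24587 - (-9734 + 53*54)) = -5 + (-24587 - (-9734 + 2862)) = -5 + (-24587 - 1*(-6872)) = -5 + (-24587 + 6872) = -5 - 17715 = -17720)
-1*2837 + M = -1*2837 - 17720 = -2837 - 17720 = -20557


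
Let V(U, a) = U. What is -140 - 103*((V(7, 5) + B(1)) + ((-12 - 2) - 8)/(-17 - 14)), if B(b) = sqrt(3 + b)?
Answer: -35343/31 ≈ -1140.1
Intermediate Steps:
-140 - 103*((V(7, 5) + B(1)) + ((-12 - 2) - 8)/(-17 - 14)) = -140 - 103*((7 + sqrt(3 + 1)) + ((-12 - 2) - 8)/(-17 - 14)) = -140 - 103*((7 + sqrt(4)) + (-14 - 8)/(-31)) = -140 - 103*((7 + 2) - 22*(-1/31)) = -140 - 103*(9 + 22/31) = -140 - 103*301/31 = -140 - 31003/31 = -35343/31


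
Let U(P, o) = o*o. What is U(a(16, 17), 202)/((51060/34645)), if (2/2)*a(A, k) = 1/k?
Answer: 70682729/2553 ≈ 27686.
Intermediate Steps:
a(A, k) = 1/k
U(P, o) = o²
U(a(16, 17), 202)/((51060/34645)) = 202²/((51060/34645)) = 40804/((51060*(1/34645))) = 40804/(10212/6929) = 40804*(6929/10212) = 70682729/2553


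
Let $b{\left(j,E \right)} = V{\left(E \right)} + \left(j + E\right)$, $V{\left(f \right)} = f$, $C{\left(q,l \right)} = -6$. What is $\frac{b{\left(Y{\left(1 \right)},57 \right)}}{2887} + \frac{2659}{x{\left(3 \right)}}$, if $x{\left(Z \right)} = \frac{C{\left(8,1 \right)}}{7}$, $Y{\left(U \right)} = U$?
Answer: $- \frac{53735041}{17322} \approx -3102.1$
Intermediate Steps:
$x{\left(Z \right)} = - \frac{6}{7}$
$b{\left(j,E \right)} = j + 2 E$ ($b{\left(j,E \right)} = E + \left(j + E\right) = E + \left(E + j\right) = j + 2 E$)
$\frac{b{\left(Y{\left(1 \right)},57 \right)}}{2887} + \frac{2659}{x{\left(3 \right)}} = \frac{1 + 2 \cdot 57}{2887} + \frac{2659}{- \frac{6}{7}} = \left(1 + 114\right) \frac{1}{2887} + 2659 \left(- \frac{7}{6}\right) = 115 \cdot \frac{1}{2887} - \frac{18613}{6} = \frac{115}{2887} - \frac{18613}{6} = - \frac{53735041}{17322}$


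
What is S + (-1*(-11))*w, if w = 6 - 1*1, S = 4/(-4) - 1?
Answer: 53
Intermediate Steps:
S = -2 (S = 4*(-¼) - 1 = -1 - 1 = -2)
w = 5 (w = 6 - 1 = 5)
S + (-1*(-11))*w = -2 - 1*(-11)*5 = -2 + 11*5 = -2 + 55 = 53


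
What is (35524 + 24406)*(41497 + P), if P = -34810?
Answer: 400751910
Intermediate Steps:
(35524 + 24406)*(41497 + P) = (35524 + 24406)*(41497 - 34810) = 59930*6687 = 400751910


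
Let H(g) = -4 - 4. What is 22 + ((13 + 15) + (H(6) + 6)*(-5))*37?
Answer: 1428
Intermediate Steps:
H(g) = -8
22 + ((13 + 15) + (H(6) + 6)*(-5))*37 = 22 + ((13 + 15) + (-8 + 6)*(-5))*37 = 22 + (28 - 2*(-5))*37 = 22 + (28 + 10)*37 = 22 + 38*37 = 22 + 1406 = 1428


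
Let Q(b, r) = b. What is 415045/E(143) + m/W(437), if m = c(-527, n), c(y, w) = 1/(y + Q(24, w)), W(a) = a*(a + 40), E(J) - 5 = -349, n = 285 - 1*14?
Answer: -43517404748459/36068347368 ≈ -1206.5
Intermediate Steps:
n = 271 (n = 285 - 14 = 271)
E(J) = -344 (E(J) = 5 - 349 = -344)
W(a) = a*(40 + a)
c(y, w) = 1/(24 + y) (c(y, w) = 1/(y + 24) = 1/(24 + y))
m = -1/503 (m = 1/(24 - 527) = 1/(-503) = -1/503 ≈ -0.0019881)
415045/E(143) + m/W(437) = 415045/(-344) - 1/(437*(40 + 437))/503 = 415045*(-1/344) - 1/(503*(437*477)) = -415045/344 - 1/503/208449 = -415045/344 - 1/503*1/208449 = -415045/344 - 1/104849847 = -43517404748459/36068347368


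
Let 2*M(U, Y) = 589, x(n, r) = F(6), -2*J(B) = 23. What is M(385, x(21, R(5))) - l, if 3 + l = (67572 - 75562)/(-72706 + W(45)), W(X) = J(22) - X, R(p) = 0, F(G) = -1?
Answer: 17311083/58210 ≈ 297.39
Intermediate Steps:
J(B) = -23/2 (J(B) = -1/2*23 = -23/2)
x(n, r) = -1
W(X) = -23/2 - X
M(U, Y) = 589/2 (M(U, Y) = (1/2)*589 = 589/2)
l = -84119/29105 (l = -3 + (67572 - 75562)/(-72706 + (-23/2 - 1*45)) = -3 - 7990/(-72706 + (-23/2 - 45)) = -3 - 7990/(-72706 - 113/2) = -3 - 7990/(-145525/2) = -3 - 7990*(-2/145525) = -3 + 3196/29105 = -84119/29105 ≈ -2.8902)
M(385, x(21, R(5))) - l = 589/2 - 1*(-84119/29105) = 589/2 + 84119/29105 = 17311083/58210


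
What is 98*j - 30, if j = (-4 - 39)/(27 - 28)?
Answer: 4184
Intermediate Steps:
j = 43 (j = -43/(-1) = -43*(-1) = 43)
98*j - 30 = 98*43 - 30 = 4214 - 30 = 4184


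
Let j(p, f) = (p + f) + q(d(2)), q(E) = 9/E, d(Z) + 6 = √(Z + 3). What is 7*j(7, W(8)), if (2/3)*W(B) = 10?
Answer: 4396/31 - 63*√5/31 ≈ 137.26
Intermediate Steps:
d(Z) = -6 + √(3 + Z) (d(Z) = -6 + √(Z + 3) = -6 + √(3 + Z))
W(B) = 15 (W(B) = (3/2)*10 = 15)
j(p, f) = f + p + 9/(-6 + √5) (j(p, f) = (p + f) + 9/(-6 + √(3 + 2)) = (f + p) + 9/(-6 + √5) = f + p + 9/(-6 + √5))
7*j(7, W(8)) = 7*(-54/31 + 15 + 7 - 9*√5/31) = 7*(628/31 - 9*√5/31) = 4396/31 - 63*√5/31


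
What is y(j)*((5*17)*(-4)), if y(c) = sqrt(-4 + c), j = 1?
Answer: -340*I*sqrt(3) ≈ -588.9*I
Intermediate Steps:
y(j)*((5*17)*(-4)) = sqrt(-4 + 1)*((5*17)*(-4)) = sqrt(-3)*(85*(-4)) = (I*sqrt(3))*(-340) = -340*I*sqrt(3)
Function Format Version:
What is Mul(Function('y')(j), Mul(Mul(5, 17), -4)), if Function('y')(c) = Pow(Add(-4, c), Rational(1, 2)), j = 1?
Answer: Mul(-340, I, Pow(3, Rational(1, 2))) ≈ Mul(-588.90, I)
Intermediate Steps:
Mul(Function('y')(j), Mul(Mul(5, 17), -4)) = Mul(Pow(Add(-4, 1), Rational(1, 2)), Mul(Mul(5, 17), -4)) = Mul(Pow(-3, Rational(1, 2)), Mul(85, -4)) = Mul(Mul(I, Pow(3, Rational(1, 2))), -340) = Mul(-340, I, Pow(3, Rational(1, 2)))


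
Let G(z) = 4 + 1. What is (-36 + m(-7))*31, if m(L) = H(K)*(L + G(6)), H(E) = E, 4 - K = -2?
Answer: -1488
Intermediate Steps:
K = 6 (K = 4 - 1*(-2) = 4 + 2 = 6)
G(z) = 5
m(L) = 30 + 6*L (m(L) = 6*(L + 5) = 6*(5 + L) = 30 + 6*L)
(-36 + m(-7))*31 = (-36 + (30 + 6*(-7)))*31 = (-36 + (30 - 42))*31 = (-36 - 12)*31 = -48*31 = -1488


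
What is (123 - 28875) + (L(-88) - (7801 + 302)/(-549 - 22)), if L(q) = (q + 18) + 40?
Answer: -16426419/571 ≈ -28768.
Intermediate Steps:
L(q) = 58 + q (L(q) = (18 + q) + 40 = 58 + q)
(123 - 28875) + (L(-88) - (7801 + 302)/(-549 - 22)) = (123 - 28875) + ((58 - 88) - (7801 + 302)/(-549 - 22)) = -28752 + (-30 - 8103/(-571)) = -28752 + (-30 - 8103*(-1)/571) = -28752 + (-30 - 1*(-8103/571)) = -28752 + (-30 + 8103/571) = -28752 - 9027/571 = -16426419/571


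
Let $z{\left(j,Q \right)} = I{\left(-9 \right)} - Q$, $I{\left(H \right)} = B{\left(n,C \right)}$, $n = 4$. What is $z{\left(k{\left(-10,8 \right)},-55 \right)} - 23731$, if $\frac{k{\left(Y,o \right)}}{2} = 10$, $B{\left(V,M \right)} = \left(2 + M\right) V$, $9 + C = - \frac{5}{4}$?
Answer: $-23709$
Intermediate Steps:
$C = - \frac{41}{4}$ ($C = -9 - \frac{5}{4} = - \frac{41}{4} \approx -10.25$)
$B{\left(V,M \right)} = V \left(2 + M\right)$
$k{\left(Y,o \right)} = 20$ ($k{\left(Y,o \right)} = 2 \cdot 10 = 20$)
$I{\left(H \right)} = -33$ ($I{\left(H \right)} = 4 \left(2 - \frac{41}{4}\right) = 4 \left(- \frac{33}{4}\right) = -33$)
$z{\left(j,Q \right)} = -33 - Q$
$z{\left(k{\left(-10,8 \right)},-55 \right)} - 23731 = \left(-33 - -55\right) - 23731 = \left(-33 + 55\right) - 23731 = 22 - 23731 = -23709$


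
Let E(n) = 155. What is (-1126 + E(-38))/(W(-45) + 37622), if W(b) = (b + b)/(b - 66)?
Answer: -35927/1392044 ≈ -0.025809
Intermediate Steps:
W(b) = 2*b/(-66 + b) (W(b) = (2*b)/(-66 + b) = 2*b/(-66 + b))
(-1126 + E(-38))/(W(-45) + 37622) = (-1126 + 155)/(2*(-45)/(-66 - 45) + 37622) = -971/(2*(-45)/(-111) + 37622) = -971/(2*(-45)*(-1/111) + 37622) = -971/(30/37 + 37622) = -971/1392044/37 = -971*37/1392044 = -35927/1392044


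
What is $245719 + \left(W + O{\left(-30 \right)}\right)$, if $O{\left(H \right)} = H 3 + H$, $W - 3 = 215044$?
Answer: $460646$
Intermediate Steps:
$W = 215047$ ($W = 3 + 215044 = 215047$)
$O{\left(H \right)} = 4 H$ ($O{\left(H \right)} = 3 H + H = 4 H$)
$245719 + \left(W + O{\left(-30 \right)}\right) = 245719 + \left(215047 + 4 \left(-30\right)\right) = 245719 + \left(215047 - 120\right) = 245719 + 214927 = 460646$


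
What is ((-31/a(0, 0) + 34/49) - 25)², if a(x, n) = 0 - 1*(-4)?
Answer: 39476089/38416 ≈ 1027.6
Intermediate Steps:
a(x, n) = 4 (a(x, n) = 0 + 4 = 4)
((-31/a(0, 0) + 34/49) - 25)² = ((-31/4 + 34/49) - 25)² = (-1383/196 - 25)² = (-6283/196)² = 39476089/38416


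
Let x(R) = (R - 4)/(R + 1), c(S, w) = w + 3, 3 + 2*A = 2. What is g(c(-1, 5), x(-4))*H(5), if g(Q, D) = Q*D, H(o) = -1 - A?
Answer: -32/3 ≈ -10.667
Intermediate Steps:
A = -1/2 (A = -3/2 + (1/2)*2 = -3/2 + 1 = -1/2 ≈ -0.50000)
c(S, w) = 3 + w
x(R) = (-4 + R)/(1 + R)
H(o) = -1/2 (H(o) = -1 - 1*(-1/2) = -1 + 1/2 = -1/2)
g(Q, D) = D*Q
g(c(-1, 5), x(-4))*H(5) = (((-4 - 4)/(1 - 4))*(3 + 5))*(-1/2) = ((-8/(-3))*8)*(-1/2) = (-1/3*(-8)*8)*(-1/2) = ((8/3)*8)*(-1/2) = (64/3)*(-1/2) = -32/3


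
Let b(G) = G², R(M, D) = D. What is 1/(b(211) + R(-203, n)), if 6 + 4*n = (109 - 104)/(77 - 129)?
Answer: 208/9260051 ≈ 2.2462e-5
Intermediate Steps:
n = -317/208 (n = -3/2 + ((109 - 104)/(77 - 129))/4 = -3/2 + (5/(-52))/4 = -3/2 + (5*(-1/52))/4 = -3/2 + (¼)*(-5/52) = -3/2 - 5/208 = -317/208 ≈ -1.5240)
1/(b(211) + R(-203, n)) = 1/(211² - 317/208) = 1/(44521 - 317/208) = 1/(9260051/208) = 208/9260051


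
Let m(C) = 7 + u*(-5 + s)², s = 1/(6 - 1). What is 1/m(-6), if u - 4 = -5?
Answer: -25/401 ≈ -0.062344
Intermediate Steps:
s = ⅕ (s = 1/5 = ⅕ ≈ 0.20000)
u = -1 (u = 4 - 5 = -1)
m(C) = -401/25 (m(C) = 7 - (-5 + ⅕)² = 7 - (-24/5)² = 7 - 1*576/25 = 7 - 576/25 = -401/25)
1/m(-6) = 1/(-401/25) = -25/401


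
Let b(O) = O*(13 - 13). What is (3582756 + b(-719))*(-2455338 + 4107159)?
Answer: 5918071598676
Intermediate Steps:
b(O) = 0 (b(O) = O*0 = 0)
(3582756 + b(-719))*(-2455338 + 4107159) = (3582756 + 0)*(-2455338 + 4107159) = 3582756*1651821 = 5918071598676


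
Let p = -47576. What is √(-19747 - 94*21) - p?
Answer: 47576 + I*√21721 ≈ 47576.0 + 147.38*I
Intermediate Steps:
√(-19747 - 94*21) - p = √(-19747 - 94*21) - 1*(-47576) = √(-19747 - 1974) + 47576 = √(-21721) + 47576 = I*√21721 + 47576 = 47576 + I*√21721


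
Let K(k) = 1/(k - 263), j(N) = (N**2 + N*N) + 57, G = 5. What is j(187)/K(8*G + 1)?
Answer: -15538890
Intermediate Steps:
j(N) = 57 + 2*N**2 (j(N) = (N**2 + N**2) + 57 = 2*N**2 + 57 = 57 + 2*N**2)
K(k) = 1/(-263 + k)
j(187)/K(8*G + 1) = (57 + 2*187**2)/(1/(-263 + (8*5 + 1))) = (57 + 2*34969)/(1/(-263 + (40 + 1))) = (57 + 69938)/(1/(-263 + 41)) = 69995/(1/(-222)) = 69995/(-1/222) = 69995*(-222) = -15538890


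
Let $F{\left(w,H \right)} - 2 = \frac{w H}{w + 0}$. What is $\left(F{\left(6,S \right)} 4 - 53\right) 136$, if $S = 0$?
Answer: $-6120$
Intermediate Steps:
$F{\left(w,H \right)} = 2 + H$ ($F{\left(w,H \right)} = 2 + \frac{w H}{w + 0} = 2 + \frac{H w}{w} = 2 + H$)
$\left(F{\left(6,S \right)} 4 - 53\right) 136 = \left(\left(2 + 0\right) 4 - 53\right) 136 = \left(2 \cdot 4 - 53\right) 136 = \left(8 - 53\right) 136 = \left(-45\right) 136 = -6120$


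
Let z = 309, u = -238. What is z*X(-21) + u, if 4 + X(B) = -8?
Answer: -3946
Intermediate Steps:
X(B) = -12 (X(B) = -4 - 8 = -12)
z*X(-21) + u = 309*(-12) - 238 = -3708 - 238 = -3946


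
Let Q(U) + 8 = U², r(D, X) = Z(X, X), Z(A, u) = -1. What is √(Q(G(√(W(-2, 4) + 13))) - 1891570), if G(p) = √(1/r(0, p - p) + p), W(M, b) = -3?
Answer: √(-1891579 + √10) ≈ 1375.3*I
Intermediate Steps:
r(D, X) = -1
G(p) = √(-1 + p) (G(p) = √(1/(-1) + p) = √(-1 + p))
Q(U) = -8 + U²
√(Q(G(√(W(-2, 4) + 13))) - 1891570) = √((-8 + (√(-1 + √(-3 + 13)))²) - 1891570) = √((-8 + (√(-1 + √10))²) - 1891570) = √((-8 + (-1 + √10)) - 1891570) = √((-9 + √10) - 1891570) = √(-1891579 + √10)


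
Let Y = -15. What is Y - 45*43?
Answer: -1950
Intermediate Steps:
Y - 45*43 = -15 - 45*43 = -15 - 1935 = -1950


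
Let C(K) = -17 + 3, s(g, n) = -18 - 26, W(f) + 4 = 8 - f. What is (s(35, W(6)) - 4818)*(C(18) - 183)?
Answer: 957814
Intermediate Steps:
W(f) = 4 - f (W(f) = -4 + (8 - f) = 4 - f)
s(g, n) = -44
C(K) = -14
(s(35, W(6)) - 4818)*(C(18) - 183) = (-44 - 4818)*(-14 - 183) = -4862*(-197) = 957814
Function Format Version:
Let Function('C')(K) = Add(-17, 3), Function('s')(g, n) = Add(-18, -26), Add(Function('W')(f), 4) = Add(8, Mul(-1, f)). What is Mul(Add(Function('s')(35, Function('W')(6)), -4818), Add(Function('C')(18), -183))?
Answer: 957814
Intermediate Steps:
Function('W')(f) = Add(4, Mul(-1, f)) (Function('W')(f) = Add(-4, Add(8, Mul(-1, f))) = Add(4, Mul(-1, f)))
Function('s')(g, n) = -44
Function('C')(K) = -14
Mul(Add(Function('s')(35, Function('W')(6)), -4818), Add(Function('C')(18), -183)) = Mul(Add(-44, -4818), Add(-14, -183)) = Mul(-4862, -197) = 957814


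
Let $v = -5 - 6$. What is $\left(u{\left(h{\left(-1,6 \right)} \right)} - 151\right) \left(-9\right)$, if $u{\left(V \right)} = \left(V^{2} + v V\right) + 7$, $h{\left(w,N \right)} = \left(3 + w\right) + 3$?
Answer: $1566$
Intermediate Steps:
$h{\left(w,N \right)} = 6 + w$
$v = -11$ ($v = -5 - 6 = -11$)
$u{\left(V \right)} = 7 + V^{2} - 11 V$ ($u{\left(V \right)} = \left(V^{2} - 11 V\right) + 7 = 7 + V^{2} - 11 V$)
$\left(u{\left(h{\left(-1,6 \right)} \right)} - 151\right) \left(-9\right) = \left(\left(7 + \left(6 - 1\right)^{2} - 11 \left(6 - 1\right)\right) - 151\right) \left(-9\right) = \left(\left(7 + 5^{2} - 55\right) - 151\right) \left(-9\right) = \left(\left(7 + 25 - 55\right) - 151\right) \left(-9\right) = \left(-23 - 151\right) \left(-9\right) = \left(-174\right) \left(-9\right) = 1566$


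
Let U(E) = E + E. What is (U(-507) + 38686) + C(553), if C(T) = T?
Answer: 38225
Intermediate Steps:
U(E) = 2*E
(U(-507) + 38686) + C(553) = (2*(-507) + 38686) + 553 = (-1014 + 38686) + 553 = 37672 + 553 = 38225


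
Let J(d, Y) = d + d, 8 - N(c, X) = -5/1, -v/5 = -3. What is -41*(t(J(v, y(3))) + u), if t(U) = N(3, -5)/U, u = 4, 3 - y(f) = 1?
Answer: -5453/30 ≈ -181.77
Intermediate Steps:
v = 15 (v = -5*(-3) = 15)
y(f) = 2 (y(f) = 3 - 1*1 = 3 - 1 = 2)
N(c, X) = 13 (N(c, X) = 8 - (-5)/1 = 8 - (-5) = 8 - 1*(-5) = 8 + 5 = 13)
J(d, Y) = 2*d
t(U) = 13/U
-41*(t(J(v, y(3))) + u) = -41*(13/((2*15)) + 4) = -41*(13/30 + 4) = -41*133/30 = -5453/30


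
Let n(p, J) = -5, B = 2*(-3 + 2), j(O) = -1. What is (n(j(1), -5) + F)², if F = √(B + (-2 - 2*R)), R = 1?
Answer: (5 - I*√6)² ≈ 19.0 - 24.495*I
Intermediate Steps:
B = -2 (B = 2*(-1) = -2)
F = I*√6 (F = √(-2 + (-2 - 2*1)) = √(-2 + (-2 - 2)) = √(-2 - 4) = √(-6) = I*√6 ≈ 2.4495*I)
(n(j(1), -5) + F)² = (-5 + I*√6)²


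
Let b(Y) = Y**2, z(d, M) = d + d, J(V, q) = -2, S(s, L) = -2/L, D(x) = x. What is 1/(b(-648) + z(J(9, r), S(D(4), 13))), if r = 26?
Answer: 1/419900 ≈ 2.3815e-6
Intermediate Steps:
z(d, M) = 2*d
1/(b(-648) + z(J(9, r), S(D(4), 13))) = 1/((-648)**2 + 2*(-2)) = 1/(419904 - 4) = 1/419900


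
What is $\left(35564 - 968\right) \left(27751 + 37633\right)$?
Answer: $2262024864$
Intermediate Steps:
$\left(35564 - 968\right) \left(27751 + 37633\right) = 34596 \cdot 65384 = 2262024864$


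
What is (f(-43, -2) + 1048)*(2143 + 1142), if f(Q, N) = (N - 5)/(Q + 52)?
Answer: 3440125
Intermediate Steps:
f(Q, N) = (-5 + N)/(52 + Q)
(f(-43, -2) + 1048)*(2143 + 1142) = ((-5 - 2)/(52 - 43) + 1048)*(2143 + 1142) = (-7/9 + 1048)*3285 = (9425/9)*3285 = 3440125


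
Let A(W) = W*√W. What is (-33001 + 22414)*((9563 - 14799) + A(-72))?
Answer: 55433532 + 4573584*I*√2 ≈ 5.5434e+7 + 6.468e+6*I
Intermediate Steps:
A(W) = W^(3/2)
(-33001 + 22414)*((9563 - 14799) + A(-72)) = (-33001 + 22414)*((9563 - 14799) + (-72)^(3/2)) = -10587*(-5236 - 432*I*√2) = 55433532 + 4573584*I*√2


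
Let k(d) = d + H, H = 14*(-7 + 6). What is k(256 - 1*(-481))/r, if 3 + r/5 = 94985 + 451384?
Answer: 241/910610 ≈ 0.00026466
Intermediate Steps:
r = 2731830 (r = -15 + 5*(94985 + 451384) = -15 + 5*546369 = -15 + 2731845 = 2731830)
H = -14 (H = 14*(-1) = -14)
k(d) = -14 + d (k(d) = d - 14 = -14 + d)
k(256 - 1*(-481))/r = (-14 + (256 - 1*(-481)))/2731830 = (-14 + (256 + 481))*(1/2731830) = (-14 + 737)*(1/2731830) = 723*(1/2731830) = 241/910610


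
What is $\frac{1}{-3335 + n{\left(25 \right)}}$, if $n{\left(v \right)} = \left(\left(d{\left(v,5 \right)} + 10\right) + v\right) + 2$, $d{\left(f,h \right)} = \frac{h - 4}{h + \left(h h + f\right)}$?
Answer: $- \frac{55}{181389} \approx -0.00030322$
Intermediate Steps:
$d{\left(f,h \right)} = \frac{-4 + h}{f + h + h^{2}}$ ($d{\left(f,h \right)} = \frac{-4 + h}{h + \left(h^{2} + f\right)} = \frac{-4 + h}{h + \left(f + h^{2}\right)} = \frac{-4 + h}{f + h + h^{2}}$)
$n{\left(v \right)} = 12 + v + \frac{1}{30 + v}$ ($n{\left(v \right)} = \left(\left(\frac{-4 + 5}{v + 5 + 5^{2}} + 10\right) + v\right) + 2 = \left(\left(\frac{1}{v + 5 + 25} \cdot 1 + 10\right) + v\right) + 2 = \left(\left(\frac{1}{30 + v} 1 + 10\right) + v\right) + 2 = \left(\left(\frac{1}{30 + v} + 10\right) + v\right) + 2 = \left(\left(10 + \frac{1}{30 + v}\right) + v\right) + 2 = \left(10 + v + \frac{1}{30 + v}\right) + 2 = 12 + v + \frac{1}{30 + v}$)
$\frac{1}{-3335 + n{\left(25 \right)}} = \frac{1}{-3335 + \frac{1 + \left(12 + 25\right) \left(30 + 25\right)}{30 + 25}} = \frac{1}{-3335 + \frac{1 + 37 \cdot 55}{55}} = \frac{1}{-3335 + \frac{1 + 2035}{55}} = \frac{1}{-3335 + \frac{1}{55} \cdot 2036} = \frac{1}{-3335 + \frac{2036}{55}} = \frac{1}{- \frac{181389}{55}} = - \frac{55}{181389}$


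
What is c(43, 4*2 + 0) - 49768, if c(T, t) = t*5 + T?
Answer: -49685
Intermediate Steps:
c(T, t) = T + 5*t (c(T, t) = 5*t + T = T + 5*t)
c(43, 4*2 + 0) - 49768 = (43 + 5*(4*2 + 0)) - 49768 = (43 + 5*(8 + 0)) - 49768 = (43 + 5*8) - 49768 = (43 + 40) - 49768 = 83 - 49768 = -49685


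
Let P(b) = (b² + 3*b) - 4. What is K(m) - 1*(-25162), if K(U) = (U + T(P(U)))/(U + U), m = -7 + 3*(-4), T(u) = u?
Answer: 955875/38 ≈ 25155.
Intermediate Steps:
P(b) = -4 + b² + 3*b
m = -19 (m = -7 - 12 = -19)
K(U) = (-4 + U² + 4*U)/(2*U) (K(U) = (U + (-4 + U² + 3*U))/(U + U) = (-4 + U² + 4*U)/((2*U)) = (-4 + U² + 4*U)*(1/(2*U)) = (-4 + U² + 4*U)/(2*U))
K(m) - 1*(-25162) = (2 + (½)*(-19) - 2/(-19)) - 1*(-25162) = (2 - 19/2 - 2*(-1/19)) + 25162 = (2 - 19/2 + 2/19) + 25162 = -281/38 + 25162 = 955875/38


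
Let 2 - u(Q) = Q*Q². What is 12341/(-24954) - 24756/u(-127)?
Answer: -8632293503/17038466430 ≈ -0.50664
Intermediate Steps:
u(Q) = 2 - Q³ (u(Q) = 2 - Q*Q² = 2 - Q³)
12341/(-24954) - 24756/u(-127) = 12341/(-24954) - 24756/(2 - 1*(-127)³) = 12341*(-1/24954) - 24756/(2 - 1*(-2048383)) = -12341/24954 - 24756/(2 + 2048383) = -12341/24954 - 24756/2048385 = -12341/24954 - 24756*1/2048385 = -12341/24954 - 8252/682795 = -8632293503/17038466430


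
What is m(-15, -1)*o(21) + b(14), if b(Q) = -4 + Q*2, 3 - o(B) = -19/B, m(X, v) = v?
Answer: 422/21 ≈ 20.095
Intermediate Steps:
o(B) = 3 + 19/B (o(B) = 3 - (-19)/B = 3 + 19/B)
b(Q) = -4 + 2*Q
m(-15, -1)*o(21) + b(14) = -(3 + 19/21) + (-4 + 2*14) = -(3 + 19*(1/21)) + (-4 + 28) = -(3 + 19/21) + 24 = -1*82/21 + 24 = -82/21 + 24 = 422/21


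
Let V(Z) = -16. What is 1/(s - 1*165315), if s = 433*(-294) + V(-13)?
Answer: -1/292633 ≈ -3.4172e-6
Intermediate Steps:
s = -127318 (s = 433*(-294) - 16 = -127302 - 16 = -127318)
1/(s - 1*165315) = 1/(-127318 - 1*165315) = 1/(-127318 - 165315) = 1/(-292633) = -1/292633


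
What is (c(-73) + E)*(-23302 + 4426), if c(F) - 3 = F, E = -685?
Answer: 14251380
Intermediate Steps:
c(F) = 3 + F
(c(-73) + E)*(-23302 + 4426) = ((3 - 73) - 685)*(-23302 + 4426) = (-70 - 685)*(-18876) = -755*(-18876) = 14251380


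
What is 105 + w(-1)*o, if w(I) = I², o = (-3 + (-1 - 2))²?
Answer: 141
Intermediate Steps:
o = 36 (o = (-3 - 3)² = (-6)² = 36)
105 + w(-1)*o = 105 + (-1)²*36 = 105 + 1*36 = 105 + 36 = 141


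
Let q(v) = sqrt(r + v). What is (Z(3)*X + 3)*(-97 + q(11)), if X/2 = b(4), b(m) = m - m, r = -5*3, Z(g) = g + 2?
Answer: -291 + 6*I ≈ -291.0 + 6.0*I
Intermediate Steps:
Z(g) = 2 + g
r = -15
b(m) = 0
q(v) = sqrt(-15 + v)
X = 0 (X = 2*0 = 0)
(Z(3)*X + 3)*(-97 + q(11)) = ((2 + 3)*0 + 3)*(-97 + sqrt(-15 + 11)) = (5*0 + 3)*(-97 + sqrt(-4)) = (0 + 3)*(-97 + 2*I) = 3*(-97 + 2*I) = -291 + 6*I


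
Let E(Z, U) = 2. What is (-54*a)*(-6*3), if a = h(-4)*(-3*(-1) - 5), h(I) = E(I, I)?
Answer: -3888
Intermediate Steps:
h(I) = 2
a = -4 (a = 2*(-3*(-1) - 5) = 2*(3 - 5) = 2*(-2) = -4)
(-54*a)*(-6*3) = (-54*(-4))*(-6*3) = 216*(-18) = -3888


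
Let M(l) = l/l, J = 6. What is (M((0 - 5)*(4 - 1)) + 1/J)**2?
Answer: 49/36 ≈ 1.3611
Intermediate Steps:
M(l) = 1
(M((0 - 5)*(4 - 1)) + 1/J)**2 = (1 + 1/6)**2 = (7/6)**2 = 49/36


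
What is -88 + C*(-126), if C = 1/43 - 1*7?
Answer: 34016/43 ≈ 791.07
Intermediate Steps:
C = -300/43 (C = 1*(1/43) - 7 = 1/43 - 7 = -300/43 ≈ -6.9767)
-88 + C*(-126) = -88 - 300/43*(-126) = -88 + 37800/43 = 34016/43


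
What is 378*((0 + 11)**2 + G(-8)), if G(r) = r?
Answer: 42714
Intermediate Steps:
378*((0 + 11)**2 + G(-8)) = 378*((0 + 11)**2 - 8) = 378*(11**2 - 8) = 378*(121 - 8) = 378*113 = 42714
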